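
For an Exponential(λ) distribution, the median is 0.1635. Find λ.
λ = 4.2394

For X ~ Exponential(λ), the CDF is F(x) = 1 - e^(-λx).
The median m satisfies F(m) = 0.5:
1 - e^(-λm) = 0.5
e^(-λm) = 0.5
λm = ln(2)
m = ln(2) / λ

Given m = 0.1635:
λ = ln(2) / 0.1635 = 0.693147 / 0.1635 = 4.2394

Verification: ln(2) / 4.2394 = 0.1635 ✓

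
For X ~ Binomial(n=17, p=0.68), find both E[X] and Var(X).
E[X] = 11.5600, Var(X) = 3.6992

We have X ~ Binomial(n=17, p=0.68).

For a Binomial distribution with n=17, p=0.68:

Expected value:
E[X] = 11.5600

Variance:
Var(X) = 3.6992

Standard deviation:
σ = √Var(X) = 1.9233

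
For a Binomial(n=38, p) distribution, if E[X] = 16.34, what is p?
p = 0.43

For a Binomial(n, p) distribution:
E[X] = n × p

Given n = 38 and E[X] = 16.34:
16.34 = 38 × p
p = 16.34 / 38 = 0.43

Verification: Binomial(38, 0.43) has E[X] = 16.34 ✓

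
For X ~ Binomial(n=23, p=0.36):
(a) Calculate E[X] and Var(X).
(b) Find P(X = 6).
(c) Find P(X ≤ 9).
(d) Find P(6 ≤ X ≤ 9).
(a) E[X] = 8.2800, Var(X) = 5.2992
(b) P(X = 6) = 0.111421
(c) P(X ≤ 9) = 0.706575
(d) P(6 ≤ X ≤ 9) = 0.595399

We have X ~ Binomial(n=23, p=0.36).

(a) Moments:
E[X] = 8.2800
Var(X) = 5.2992
σ = √Var(X) = 2.3020

(b) Point probability using PMF:
P(X = 6) = 0.111421

(c) Cumulative probability using CDF:
P(X ≤ 9) = F(9) = 0.706575

(d) Range probability:
P(6 ≤ X ≤ 9) = P(X ≤ 9) - P(X ≤ 5)
                   = F(9) - F(5)
                   = 0.706575 - 0.111176
                   = 0.595399

This means approximately 59.5% of outcomes fall in the interval [6, 9].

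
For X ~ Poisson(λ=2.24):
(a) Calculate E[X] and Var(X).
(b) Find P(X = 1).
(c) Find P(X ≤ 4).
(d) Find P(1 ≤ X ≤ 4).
(a) E[X] = 2.2400, Var(X) = 2.2400
(b) P(X = 1) = 0.238467
(c) P(X ≤ 4) = 0.923107
(d) P(1 ≤ X ≤ 4) = 0.816649

We have X ~ Poisson(λ=2.24).

(a) Moments:
E[X] = 2.2400
Var(X) = 2.2400
σ = √Var(X) = 1.4967

(b) Point probability using PMF:
P(X = 1) = 0.238467

(c) Cumulative probability using CDF:
P(X ≤ 4) = F(4) = 0.923107

(d) Range probability:
P(1 ≤ X ≤ 4) = P(X ≤ 4) - P(X ≤ 0)
                   = F(4) - F(0)
                   = 0.923107 - 0.106459
                   = 0.816649

This means approximately 81.7% of outcomes fall in the interval [1, 4].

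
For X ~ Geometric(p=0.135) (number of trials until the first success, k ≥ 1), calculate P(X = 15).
0.017724

We have X ~ Geometric(p=0.135) (number of trials until the first success, k ≥ 1).

For a Geometric distribution, the PMF gives us the probability of each outcome.

Using the PMF formula:
P(X = 15) = 0.017724

Rounded to 4 decimal places: 0.0177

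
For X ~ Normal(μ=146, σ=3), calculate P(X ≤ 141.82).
0.081760

We have X ~ Normal(μ=146, σ=3).

The CDF gives us P(X ≤ k).

Using the CDF:
P(X ≤ 141.82) = 0.081760

This means there's approximately a 8.2% chance that X is at most 141.82.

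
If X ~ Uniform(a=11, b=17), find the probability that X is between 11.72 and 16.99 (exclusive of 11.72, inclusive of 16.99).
0.878333

We have X ~ Uniform(a=11, b=17).

To find P(11.72 < X ≤ 16.99), we use:
P(11.72 < X ≤ 16.99) = P(X ≤ 16.99) - P(X ≤ 11.72)
                 = F(16.99) - F(11.72)
                 = 0.998333 - 0.120000
                 = 0.878333

So there's approximately a 87.8% chance that X falls in this range.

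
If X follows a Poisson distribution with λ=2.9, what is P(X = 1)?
0.159567

We have X ~ Poisson(λ=2.9).

For a Poisson distribution, the PMF gives us the probability of each outcome.

Using the PMF formula:
P(X = 1) = 0.159567

Rounded to 4 decimal places: 0.1596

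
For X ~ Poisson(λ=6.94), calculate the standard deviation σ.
2.6344

We have X ~ Poisson(λ=6.94).

For a Poisson distribution with λ=6.94:
σ = √Var(X) = 2.6344

The standard deviation is the square root of the variance.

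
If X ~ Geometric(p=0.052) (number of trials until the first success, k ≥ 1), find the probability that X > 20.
0.343690

We have X ~ Geometric(p=0.052) (number of trials until the first success, k ≥ 1).

P(X > 20) = 1 - P(X ≤ 20)
                = 1 - F(20)
                = 1 - 0.656310
                = 0.343690

So there's approximately a 34.4% chance that X exceeds 20.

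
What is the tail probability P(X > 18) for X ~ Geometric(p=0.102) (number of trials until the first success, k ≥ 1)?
0.144203

We have X ~ Geometric(p=0.102) (number of trials until the first success, k ≥ 1).

P(X > 18) = 1 - P(X ≤ 18)
                = 1 - F(18)
                = 1 - 0.855797
                = 0.144203

So there's approximately a 14.4% chance that X exceeds 18.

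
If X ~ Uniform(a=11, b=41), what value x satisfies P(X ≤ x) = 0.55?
27.5000

We have X ~ Uniform(a=11, b=41).

We want to find x such that P(X ≤ x) = 0.55.

This is the 55th percentile, which means 55% of values fall below this point.

Using the inverse CDF (quantile function):
x = F⁻¹(0.55) = 27.5000

Verification: P(X ≤ 27.5000) = 0.55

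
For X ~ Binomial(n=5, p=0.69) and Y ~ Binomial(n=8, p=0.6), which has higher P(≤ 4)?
X has higher probability (P(X ≤ 4) = 0.8436 > P(Y ≤ 4) = 0.4059)

Compute P(≤ 4) for each distribution:

X ~ Binomial(n=5, p=0.69):
P(X ≤ 4) = 0.8436

Y ~ Binomial(n=8, p=0.6):
P(Y ≤ 4) = 0.4059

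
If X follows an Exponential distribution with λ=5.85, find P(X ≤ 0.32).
0.846184

We have X ~ Exponential(λ=5.85).

The CDF gives us P(X ≤ k).

Using the CDF:
P(X ≤ 0.32) = 0.846184

This means there's approximately a 84.6% chance that X is at most 0.32.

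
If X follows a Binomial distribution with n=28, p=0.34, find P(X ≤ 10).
0.658439

We have X ~ Binomial(n=28, p=0.34).

The CDF gives us P(X ≤ k).

Using the CDF:
P(X ≤ 10) = 0.658439

This means there's approximately a 65.8% chance that X is at most 10.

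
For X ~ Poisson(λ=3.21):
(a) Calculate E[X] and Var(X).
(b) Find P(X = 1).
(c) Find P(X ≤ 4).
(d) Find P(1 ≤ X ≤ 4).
(a) E[X] = 3.2100, Var(X) = 3.2100
(b) P(X = 1) = 0.129545
(c) P(X ≤ 4) = 0.778829
(d) P(1 ≤ X ≤ 4) = 0.738473

We have X ~ Poisson(λ=3.21).

(a) Moments:
E[X] = 3.2100
Var(X) = 3.2100
σ = √Var(X) = 1.7916

(b) Point probability using PMF:
P(X = 1) = 0.129545

(c) Cumulative probability using CDF:
P(X ≤ 4) = F(4) = 0.778829

(d) Range probability:
P(1 ≤ X ≤ 4) = P(X ≤ 4) - P(X ≤ 0)
                   = F(4) - F(0)
                   = 0.778829 - 0.040357
                   = 0.738473

This means approximately 73.8% of outcomes fall in the interval [1, 4].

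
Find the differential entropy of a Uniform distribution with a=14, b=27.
2.5649 nats

We have X ~ Uniform(a=14, b=27).

The differential entropy measures the uncertainty or information content of the distribution.

For a Uniform distribution with a=14, b=27:
h(X) = 2.5649 nats

(In bits, this would be 3.7004 bits.)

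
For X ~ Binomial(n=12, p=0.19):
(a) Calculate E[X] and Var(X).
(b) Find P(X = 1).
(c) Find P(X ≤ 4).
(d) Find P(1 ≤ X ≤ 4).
(a) E[X] = 2.2800, Var(X) = 1.8468
(b) P(X = 1) = 0.224528
(c) P(X ≤ 4) = 0.939989
(d) P(1 ≤ X ≤ 4) = 0.860222

We have X ~ Binomial(n=12, p=0.19).

(a) Moments:
E[X] = 2.2800
Var(X) = 1.8468
σ = √Var(X) = 1.3590

(b) Point probability using PMF:
P(X = 1) = 0.224528

(c) Cumulative probability using CDF:
P(X ≤ 4) = F(4) = 0.939989

(d) Range probability:
P(1 ≤ X ≤ 4) = P(X ≤ 4) - P(X ≤ 0)
                   = F(4) - F(0)
                   = 0.939989 - 0.079766
                   = 0.860222

This means approximately 86.0% of outcomes fall in the interval [1, 4].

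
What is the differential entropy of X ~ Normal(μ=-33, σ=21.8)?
4.5008 nats

We have X ~ Normal(μ=-33, σ=21.8).

The differential entropy measures the uncertainty or information content of the distribution.

For a Normal distribution with μ=-33, σ=21.8:
h(X) = 4.5008 nats

(In bits, this would be 6.4934 bits.)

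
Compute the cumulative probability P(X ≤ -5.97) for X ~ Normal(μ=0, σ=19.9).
0.382089

We have X ~ Normal(μ=0, σ=19.9).

The CDF gives us P(X ≤ k).

Using the CDF:
P(X ≤ -5.97) = 0.382089

This means there's approximately a 38.2% chance that X is at most -5.97.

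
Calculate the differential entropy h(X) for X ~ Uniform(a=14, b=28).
2.6391 nats

We have X ~ Uniform(a=14, b=28).

The differential entropy measures the uncertainty or information content of the distribution.

For a Uniform distribution with a=14, b=28:
h(X) = 2.6391 nats

(In bits, this would be 3.8074 bits.)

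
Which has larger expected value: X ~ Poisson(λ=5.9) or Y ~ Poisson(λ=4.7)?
X has larger mean (5.9000 > 4.7000)

Compute the expected value for each distribution:

X ~ Poisson(λ=5.9):
E[X] = 5.9000

Y ~ Poisson(λ=4.7):
E[Y] = 4.7000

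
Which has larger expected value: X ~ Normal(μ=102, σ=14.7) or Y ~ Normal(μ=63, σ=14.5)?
X has larger mean (102.0000 > 63.0000)

Compute the expected value for each distribution:

X ~ Normal(μ=102, σ=14.7):
E[X] = 102.0000

Y ~ Normal(μ=63, σ=14.5):
E[Y] = 63.0000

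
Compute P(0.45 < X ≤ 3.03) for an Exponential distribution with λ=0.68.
0.608984

We have X ~ Exponential(λ=0.68).

To find P(0.45 < X ≤ 3.03), we use:
P(0.45 < X ≤ 3.03) = P(X ≤ 3.03) - P(X ≤ 0.45)
                 = F(3.03) - F(0.45)
                 = 0.872597 - 0.263613
                 = 0.608984

So there's approximately a 60.9% chance that X falls in this range.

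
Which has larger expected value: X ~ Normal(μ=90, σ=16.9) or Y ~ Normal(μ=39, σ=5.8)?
X has larger mean (90.0000 > 39.0000)

Compute the expected value for each distribution:

X ~ Normal(μ=90, σ=16.9):
E[X] = 90.0000

Y ~ Normal(μ=39, σ=5.8):
E[Y] = 39.0000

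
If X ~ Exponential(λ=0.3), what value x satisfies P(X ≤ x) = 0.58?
2.8917

We have X ~ Exponential(λ=0.3).

We want to find x such that P(X ≤ x) = 0.58.

This is the 58th percentile, which means 58% of values fall below this point.

Using the inverse CDF (quantile function):
x = F⁻¹(0.58) = 2.8917

Verification: P(X ≤ 2.8917) = 0.58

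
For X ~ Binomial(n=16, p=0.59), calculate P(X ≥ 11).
0.299730

We have X ~ Binomial(n=16, p=0.59).

For discrete distributions, P(X ≥ 11) = 1 - P(X ≤ 10).

P(X ≤ 10) = 0.700270
P(X ≥ 11) = 1 - 0.700270 = 0.299730

So there's approximately a 30.0% chance that X is at least 11.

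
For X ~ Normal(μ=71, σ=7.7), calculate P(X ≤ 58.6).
0.053656

We have X ~ Normal(μ=71, σ=7.7).

The CDF gives us P(X ≤ k).

Using the CDF:
P(X ≤ 58.6) = 0.053656

This means there's approximately a 5.4% chance that X is at most 58.6.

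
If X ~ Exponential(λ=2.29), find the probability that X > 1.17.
0.068611

We have X ~ Exponential(λ=2.29).

P(X > 1.17) = 1 - P(X ≤ 1.17)
                = 1 - F(1.17)
                = 1 - 0.931389
                = 0.068611

So there's approximately a 6.9% chance that X exceeds 1.17.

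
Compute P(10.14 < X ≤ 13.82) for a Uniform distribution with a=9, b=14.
0.736000

We have X ~ Uniform(a=9, b=14).

To find P(10.14 < X ≤ 13.82), we use:
P(10.14 < X ≤ 13.82) = P(X ≤ 13.82) - P(X ≤ 10.14)
                 = F(13.82) - F(10.14)
                 = 0.964000 - 0.228000
                 = 0.736000

So there's approximately a 73.6% chance that X falls in this range.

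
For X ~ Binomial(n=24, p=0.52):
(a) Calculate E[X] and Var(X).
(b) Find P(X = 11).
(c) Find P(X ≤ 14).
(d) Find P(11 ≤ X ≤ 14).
(a) E[X] = 12.4800, Var(X) = 5.9904
(b) P(X = 11) = 0.134723
(c) P(X ≤ 14) = 0.794838
(d) P(11 ≤ X ≤ 14) = 0.585533

We have X ~ Binomial(n=24, p=0.52).

(a) Moments:
E[X] = 12.4800
Var(X) = 5.9904
σ = √Var(X) = 2.4475

(b) Point probability using PMF:
P(X = 11) = 0.134723

(c) Cumulative probability using CDF:
P(X ≤ 14) = F(14) = 0.794838

(d) Range probability:
P(11 ≤ X ≤ 14) = P(X ≤ 14) - P(X ≤ 10)
                   = F(14) - F(10)
                   = 0.794838 - 0.209306
                   = 0.585533

This means approximately 58.6% of outcomes fall in the interval [11, 14].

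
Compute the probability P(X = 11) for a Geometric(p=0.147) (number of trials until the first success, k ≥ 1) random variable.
0.029978

We have X ~ Geometric(p=0.147) (number of trials until the first success, k ≥ 1).

For a Geometric distribution, the PMF gives us the probability of each outcome.

Using the PMF formula:
P(X = 11) = 0.029978

Rounded to 4 decimal places: 0.0300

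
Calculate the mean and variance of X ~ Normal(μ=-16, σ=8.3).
E[X] = -16.0000, Var(X) = 68.8900

We have X ~ Normal(μ=-16, σ=8.3).

For a Normal distribution with μ=-16, σ=8.3:

Expected value:
E[X] = -16.0000

Variance:
Var(X) = 68.8900

Standard deviation:
σ = √Var(X) = 8.3000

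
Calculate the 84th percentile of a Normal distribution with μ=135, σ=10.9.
145.8396

We have X ~ Normal(μ=135, σ=10.9).

We want to find x such that P(X ≤ x) = 0.84.

This is the 84th percentile, which means 84% of values fall below this point.

Using the inverse CDF (quantile function):
x = F⁻¹(0.84) = 145.8396

Verification: P(X ≤ 145.8396) = 0.84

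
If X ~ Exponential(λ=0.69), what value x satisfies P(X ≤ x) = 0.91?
3.4898

We have X ~ Exponential(λ=0.69).

We want to find x such that P(X ≤ x) = 0.91.

This is the 91st percentile, which means 91% of values fall below this point.

Using the inverse CDF (quantile function):
x = F⁻¹(0.91) = 3.4898

Verification: P(X ≤ 3.4898) = 0.91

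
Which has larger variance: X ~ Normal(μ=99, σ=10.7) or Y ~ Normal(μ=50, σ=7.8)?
X has larger variance (114.4900 > 60.8400)

Compute the variance for each distribution:

X ~ Normal(μ=99, σ=10.7):
Var(X) = 114.4900

Y ~ Normal(μ=50, σ=7.8):
Var(Y) = 60.8400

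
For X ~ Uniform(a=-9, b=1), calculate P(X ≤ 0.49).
0.949000

We have X ~ Uniform(a=-9, b=1).

The CDF gives us P(X ≤ k).

Using the CDF:
P(X ≤ 0.49) = 0.949000

This means there's approximately a 94.9% chance that X is at most 0.49.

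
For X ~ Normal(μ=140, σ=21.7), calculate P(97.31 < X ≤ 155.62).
0.739605

We have X ~ Normal(μ=140, σ=21.7).

To find P(97.31 < X ≤ 155.62), we use:
P(97.31 < X ≤ 155.62) = P(X ≤ 155.62) - P(X ≤ 97.31)
                 = F(155.62) - F(97.31)
                 = 0.764181 - 0.024575
                 = 0.739605

So there's approximately a 74.0% chance that X falls in this range.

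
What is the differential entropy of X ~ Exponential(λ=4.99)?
-0.6074 nats

We have X ~ Exponential(λ=4.99).

The differential entropy measures the uncertainty or information content of the distribution.

For an Exponential distribution with λ=4.99:
h(X) = -0.6074 nats

(In bits, this would be -0.8763 bits.)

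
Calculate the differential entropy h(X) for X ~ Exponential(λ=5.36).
-0.6790 nats

We have X ~ Exponential(λ=5.36).

The differential entropy measures the uncertainty or information content of the distribution.

For an Exponential distribution with λ=5.36:
h(X) = -0.6790 nats

(In bits, this would be -0.9795 bits.)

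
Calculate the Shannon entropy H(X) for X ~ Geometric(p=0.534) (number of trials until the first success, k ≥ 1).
1.2937 nats

We have X ~ Geometric(p=0.534) (number of trials until the first success, k ≥ 1).

The Shannon entropy measures the uncertainty or information content of the distribution.

For a Geometric distribution with p=0.534 (number of trials until the first success, k ≥ 1):
H(X) = 1.2937 nats

(In bits, this would be 1.8664 bits.)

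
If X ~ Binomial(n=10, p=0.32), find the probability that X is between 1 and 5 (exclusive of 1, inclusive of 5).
0.815667

We have X ~ Binomial(n=10, p=0.32).

To find P(1 < X ≤ 5), we use:
P(1 < X ≤ 5) = P(X ≤ 5) - P(X ≤ 1)
                 = F(5) - F(1)
                 = 0.936285 - 0.120618
                 = 0.815667

So there's approximately a 81.6% chance that X falls in this range.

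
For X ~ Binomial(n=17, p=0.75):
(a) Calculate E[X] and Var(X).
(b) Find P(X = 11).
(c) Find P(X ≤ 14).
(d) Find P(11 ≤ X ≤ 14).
(a) E[X] = 12.7500, Var(X) = 3.1875
(b) P(X = 11) = 0.127613
(c) P(X ≤ 14) = 0.836298
(d) P(11 ≤ X ≤ 14) = 0.729216

We have X ~ Binomial(n=17, p=0.75).

(a) Moments:
E[X] = 12.7500
Var(X) = 3.1875
σ = √Var(X) = 1.7854

(b) Point probability using PMF:
P(X = 11) = 0.127613

(c) Cumulative probability using CDF:
P(X ≤ 14) = F(14) = 0.836298

(d) Range probability:
P(11 ≤ X ≤ 14) = P(X ≤ 14) - P(X ≤ 10)
                   = F(14) - F(10)
                   = 0.836298 - 0.107082
                   = 0.729216

This means approximately 72.9% of outcomes fall in the interval [11, 14].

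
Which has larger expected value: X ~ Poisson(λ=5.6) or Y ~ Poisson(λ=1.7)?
X has larger mean (5.6000 > 1.7000)

Compute the expected value for each distribution:

X ~ Poisson(λ=5.6):
E[X] = 5.6000

Y ~ Poisson(λ=1.7):
E[Y] = 1.7000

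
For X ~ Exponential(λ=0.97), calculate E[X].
1.0309

We have X ~ Exponential(λ=0.97).

For an Exponential distribution with λ=0.97:
E[X] = 1.0309

This is the expected (average) value of X.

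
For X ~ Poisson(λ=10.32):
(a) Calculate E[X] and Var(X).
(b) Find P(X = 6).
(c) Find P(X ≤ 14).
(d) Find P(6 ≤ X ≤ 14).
(a) E[X] = 10.3200, Var(X) = 10.3200
(b) P(X = 6) = 0.055313
(c) P(X ≤ 14) = 0.898806
(d) P(6 ≤ X ≤ 14) = 0.842899

We have X ~ Poisson(λ=10.32).

(a) Moments:
E[X] = 10.3200
Var(X) = 10.3200
σ = √Var(X) = 3.2125

(b) Point probability using PMF:
P(X = 6) = 0.055313

(c) Cumulative probability using CDF:
P(X ≤ 14) = F(14) = 0.898806

(d) Range probability:
P(6 ≤ X ≤ 14) = P(X ≤ 14) - P(X ≤ 5)
                   = F(14) - F(5)
                   = 0.898806 - 0.055907
                   = 0.842899

This means approximately 84.3% of outcomes fall in the interval [6, 14].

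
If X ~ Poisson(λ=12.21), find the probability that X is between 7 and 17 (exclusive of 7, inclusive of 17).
0.847906

We have X ~ Poisson(λ=12.21).

To find P(7 < X ≤ 17), we use:
P(7 < X ≤ 17) = P(X ≤ 17) - P(X ≤ 7)
                 = F(17) - F(7)
                 = 0.928630 - 0.080724
                 = 0.847906

So there's approximately a 84.8% chance that X falls in this range.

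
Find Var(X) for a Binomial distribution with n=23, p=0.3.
4.8300

We have X ~ Binomial(n=23, p=0.3).

For a Binomial distribution with n=23, p=0.3:
Var(X) = 4.8300

The variance measures the spread of the distribution around the mean.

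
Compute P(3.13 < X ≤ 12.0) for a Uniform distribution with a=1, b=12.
0.806364

We have X ~ Uniform(a=1, b=12).

To find P(3.13 < X ≤ 12.0), we use:
P(3.13 < X ≤ 12.0) = P(X ≤ 12.0) - P(X ≤ 3.13)
                 = F(12.0) - F(3.13)
                 = 1.000000 - 0.193636
                 = 0.806364

So there's approximately a 80.6% chance that X falls in this range.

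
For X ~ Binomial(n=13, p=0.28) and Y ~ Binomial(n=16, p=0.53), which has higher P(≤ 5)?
X has higher probability (P(X ≤ 5) = 0.8730 > P(Y ≤ 5) = 0.0674)

Compute P(≤ 5) for each distribution:

X ~ Binomial(n=13, p=0.28):
P(X ≤ 5) = 0.8730

Y ~ Binomial(n=16, p=0.53):
P(Y ≤ 5) = 0.0674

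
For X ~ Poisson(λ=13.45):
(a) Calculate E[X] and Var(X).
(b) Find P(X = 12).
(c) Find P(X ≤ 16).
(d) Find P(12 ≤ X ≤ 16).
(a) E[X] = 13.4500, Var(X) = 13.4500
(b) P(X = 12) = 0.105456
(c) P(X ≤ 16) = 0.801515
(d) P(12 ≤ X ≤ 16) = 0.492379

We have X ~ Poisson(λ=13.45).

(a) Moments:
E[X] = 13.4500
Var(X) = 13.4500
σ = √Var(X) = 3.6674

(b) Point probability using PMF:
P(X = 12) = 0.105456

(c) Cumulative probability using CDF:
P(X ≤ 16) = F(16) = 0.801515

(d) Range probability:
P(12 ≤ X ≤ 16) = P(X ≤ 16) - P(X ≤ 11)
                   = F(16) - F(11)
                   = 0.801515 - 0.309136
                   = 0.492379

This means approximately 49.2% of outcomes fall in the interval [12, 16].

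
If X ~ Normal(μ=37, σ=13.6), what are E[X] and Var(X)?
E[X] = 37.0000, Var(X) = 184.9600

We have X ~ Normal(μ=37, σ=13.6).

For a Normal distribution with μ=37, σ=13.6:

Expected value:
E[X] = 37.0000

Variance:
Var(X) = 184.9600

Standard deviation:
σ = √Var(X) = 13.6000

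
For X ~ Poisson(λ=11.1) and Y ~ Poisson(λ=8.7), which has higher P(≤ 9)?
Y has higher probability (P(Y ≤ 9) = 0.6269 > P(X ≤ 9) = 0.3298)

Compute P(≤ 9) for each distribution:

X ~ Poisson(λ=11.1):
P(X ≤ 9) = 0.3298

Y ~ Poisson(λ=8.7):
P(Y ≤ 9) = 0.6269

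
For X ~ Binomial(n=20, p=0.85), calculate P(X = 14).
0.045373

We have X ~ Binomial(n=20, p=0.85).

For a Binomial distribution, the PMF gives us the probability of each outcome.

Using the PMF formula:
P(X = 14) = 0.045373

Rounded to 4 decimal places: 0.0454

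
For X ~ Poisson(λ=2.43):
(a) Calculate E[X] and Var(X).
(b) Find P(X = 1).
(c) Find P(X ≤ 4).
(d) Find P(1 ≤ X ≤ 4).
(a) E[X] = 2.4300, Var(X) = 2.4300
(b) P(X = 1) = 0.213930
(c) P(X ≤ 4) = 0.900332
(d) P(1 ≤ X ≤ 4) = 0.812295

We have X ~ Poisson(λ=2.43).

(a) Moments:
E[X] = 2.4300
Var(X) = 2.4300
σ = √Var(X) = 1.5588

(b) Point probability using PMF:
P(X = 1) = 0.213930

(c) Cumulative probability using CDF:
P(X ≤ 4) = F(4) = 0.900332

(d) Range probability:
P(1 ≤ X ≤ 4) = P(X ≤ 4) - P(X ≤ 0)
                   = F(4) - F(0)
                   = 0.900332 - 0.088037
                   = 0.812295

This means approximately 81.2% of outcomes fall in the interval [1, 4].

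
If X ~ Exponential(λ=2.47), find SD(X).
0.4049

We have X ~ Exponential(λ=2.47).

For an Exponential distribution with λ=2.47:
σ = √Var(X) = 0.4049

The standard deviation is the square root of the variance.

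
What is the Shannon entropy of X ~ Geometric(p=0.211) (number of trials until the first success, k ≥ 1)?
2.4421 nats

We have X ~ Geometric(p=0.211) (number of trials until the first success, k ≥ 1).

The Shannon entropy measures the uncertainty or information content of the distribution.

For a Geometric distribution with p=0.211 (number of trials until the first success, k ≥ 1):
H(X) = 2.4421 nats

(In bits, this would be 3.5232 bits.)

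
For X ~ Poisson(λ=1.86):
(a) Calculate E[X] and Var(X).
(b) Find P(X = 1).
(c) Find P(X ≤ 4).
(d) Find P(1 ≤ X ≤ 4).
(a) E[X] = 1.8600, Var(X) = 1.8600
(b) P(X = 1) = 0.289551
(c) P(X ≤ 4) = 0.959096
(d) P(1 ≤ X ≤ 4) = 0.803423

We have X ~ Poisson(λ=1.86).

(a) Moments:
E[X] = 1.8600
Var(X) = 1.8600
σ = √Var(X) = 1.3638

(b) Point probability using PMF:
P(X = 1) = 0.289551

(c) Cumulative probability using CDF:
P(X ≤ 4) = F(4) = 0.959096

(d) Range probability:
P(1 ≤ X ≤ 4) = P(X ≤ 4) - P(X ≤ 0)
                   = F(4) - F(0)
                   = 0.959096 - 0.155673
                   = 0.803423

This means approximately 80.3% of outcomes fall in the interval [1, 4].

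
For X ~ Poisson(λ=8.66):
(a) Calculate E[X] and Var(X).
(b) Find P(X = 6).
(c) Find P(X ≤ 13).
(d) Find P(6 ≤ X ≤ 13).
(a) E[X] = 8.6600, Var(X) = 8.6600
(b) P(X = 6) = 0.101574
(c) P(X ≤ 13) = 0.941998
(d) P(6 ≤ X ≤ 13) = 0.804046

We have X ~ Poisson(λ=8.66).

(a) Moments:
E[X] = 8.6600
Var(X) = 8.6600
σ = √Var(X) = 2.9428

(b) Point probability using PMF:
P(X = 6) = 0.101574

(c) Cumulative probability using CDF:
P(X ≤ 13) = F(13) = 0.941998

(d) Range probability:
P(6 ≤ X ≤ 13) = P(X ≤ 13) - P(X ≤ 5)
                   = F(13) - F(5)
                   = 0.941998 - 0.137951
                   = 0.804046

This means approximately 80.4% of outcomes fall in the interval [6, 13].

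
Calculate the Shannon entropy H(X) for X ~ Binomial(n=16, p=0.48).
2.1109 nats

We have X ~ Binomial(n=16, p=0.48).

The Shannon entropy measures the uncertainty or information content of the distribution.

For a Binomial distribution with n=16, p=0.48:
H(X) = 2.1109 nats

(In bits, this would be 3.0453 bits.)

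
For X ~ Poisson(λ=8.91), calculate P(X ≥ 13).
0.117776

We have X ~ Poisson(λ=8.91).

For discrete distributions, P(X ≥ 13) = 1 - P(X ≤ 12).

P(X ≤ 12) = 0.882224
P(X ≥ 13) = 1 - 0.882224 = 0.117776

So there's approximately a 11.8% chance that X is at least 13.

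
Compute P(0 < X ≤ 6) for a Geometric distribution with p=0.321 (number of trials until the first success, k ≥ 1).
0.902002

We have X ~ Geometric(p=0.321) (number of trials until the first success, k ≥ 1).

To find P(0 < X ≤ 6), we use:
P(0 < X ≤ 6) = P(X ≤ 6) - P(X ≤ 0)
                 = F(6) - F(0)
                 = 0.902002 - 0.000000
                 = 0.902002

So there's approximately a 90.2% chance that X falls in this range.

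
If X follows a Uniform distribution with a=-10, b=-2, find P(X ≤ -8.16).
0.230000

We have X ~ Uniform(a=-10, b=-2).

The CDF gives us P(X ≤ k).

Using the CDF:
P(X ≤ -8.16) = 0.230000

This means there's approximately a 23.0% chance that X is at most -8.16.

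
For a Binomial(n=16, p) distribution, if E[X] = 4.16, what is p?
p = 0.26

For a Binomial(n, p) distribution:
E[X] = n × p

Given n = 16 and E[X] = 4.16:
4.16 = 16 × p
p = 4.16 / 16 = 0.26

Verification: Binomial(16, 0.26) has E[X] = 4.16 ✓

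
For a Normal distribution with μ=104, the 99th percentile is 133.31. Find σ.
σ = 12.5991

For X ~ Normal(μ, σ), the p-th percentile satisfies x = μ + z_p × σ,
where z_p = Φ⁻¹(p) is the standard normal quantile.

Step 1: z_{0.99} = Φ⁻¹(0.99) = 2.3263

Step 2: Solve for σ:
133.31 = 104 + 2.3263 × σ
σ = (133.31 - 104) / 2.3263
σ = 29.31 / 2.3263
σ = 12.5991

Verification: μ + z × σ = 104 + 2.3263 × 12.5991 = 133.31 ✓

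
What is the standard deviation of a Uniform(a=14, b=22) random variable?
2.3094

We have X ~ Uniform(a=14, b=22).

For a Uniform distribution with a=14, b=22:
σ = √Var(X) = 2.3094

The standard deviation is the square root of the variance.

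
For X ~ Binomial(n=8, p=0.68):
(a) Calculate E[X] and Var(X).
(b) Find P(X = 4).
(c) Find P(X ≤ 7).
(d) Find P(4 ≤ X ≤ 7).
(a) E[X] = 5.4400, Var(X) = 1.7408
(b) P(X = 4) = 0.156940
(c) P(X ≤ 7) = 0.954284
(d) P(4 ≤ X ≤ 7) = 0.879319

We have X ~ Binomial(n=8, p=0.68).

(a) Moments:
E[X] = 5.4400
Var(X) = 1.7408
σ = √Var(X) = 1.3194

(b) Point probability using PMF:
P(X = 4) = 0.156940

(c) Cumulative probability using CDF:
P(X ≤ 7) = F(7) = 0.954284

(d) Range probability:
P(4 ≤ X ≤ 7) = P(X ≤ 7) - P(X ≤ 3)
                   = F(7) - F(3)
                   = 0.954284 - 0.074964
                   = 0.879319

This means approximately 87.9% of outcomes fall in the interval [4, 7].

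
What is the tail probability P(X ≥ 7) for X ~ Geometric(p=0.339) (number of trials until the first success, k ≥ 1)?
0.083408

We have X ~ Geometric(p=0.339) (number of trials until the first success, k ≥ 1).

For discrete distributions, P(X ≥ 7) = 1 - P(X ≤ 6).

P(X ≤ 6) = 0.916592
P(X ≥ 7) = 1 - 0.916592 = 0.083408

So there's approximately a 8.3% chance that X is at least 7.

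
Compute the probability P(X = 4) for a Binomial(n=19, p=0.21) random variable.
0.219618

We have X ~ Binomial(n=19, p=0.21).

For a Binomial distribution, the PMF gives us the probability of each outcome.

Using the PMF formula:
P(X = 4) = 0.219618

Rounded to 4 decimal places: 0.2196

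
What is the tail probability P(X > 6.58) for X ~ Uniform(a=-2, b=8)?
0.142000

We have X ~ Uniform(a=-2, b=8).

P(X > 6.58) = 1 - P(X ≤ 6.58)
                = 1 - F(6.58)
                = 1 - 0.858000
                = 0.142000

So there's approximately a 14.2% chance that X exceeds 6.58.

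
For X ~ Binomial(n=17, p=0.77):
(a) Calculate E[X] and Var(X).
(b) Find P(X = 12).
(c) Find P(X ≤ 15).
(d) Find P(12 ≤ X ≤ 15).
(a) E[X] = 13.0900, Var(X) = 3.0107
(b) P(X = 12) = 0.173013
(c) P(X ≤ 15) = 0.928534
(d) P(12 ≤ X ≤ 15) = 0.751556

We have X ~ Binomial(n=17, p=0.77).

(a) Moments:
E[X] = 13.0900
Var(X) = 3.0107
σ = √Var(X) = 1.7351

(b) Point probability using PMF:
P(X = 12) = 0.173013

(c) Cumulative probability using CDF:
P(X ≤ 15) = F(15) = 0.928534

(d) Range probability:
P(12 ≤ X ≤ 15) = P(X ≤ 15) - P(X ≤ 11)
                   = F(15) - F(11)
                   = 0.928534 - 0.176979
                   = 0.751556

This means approximately 75.2% of outcomes fall in the interval [12, 15].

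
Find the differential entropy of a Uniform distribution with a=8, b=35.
3.2958 nats

We have X ~ Uniform(a=8, b=35).

The differential entropy measures the uncertainty or information content of the distribution.

For a Uniform distribution with a=8, b=35:
h(X) = 3.2958 nats

(In bits, this would be 4.7549 bits.)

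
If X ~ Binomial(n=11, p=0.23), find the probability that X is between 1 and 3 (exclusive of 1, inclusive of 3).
0.524925

We have X ~ Binomial(n=11, p=0.23).

To find P(1 < X ≤ 3), we use:
P(1 < X ≤ 3) = P(X ≤ 3) - P(X ≤ 1)
                 = F(3) - F(1)
                 = 0.766705 - 0.241780
                 = 0.524925

So there's approximately a 52.5% chance that X falls in this range.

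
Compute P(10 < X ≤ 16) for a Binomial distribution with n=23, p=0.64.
0.741712

We have X ~ Binomial(n=23, p=0.64).

To find P(10 < X ≤ 16), we use:
P(10 < X ≤ 16) = P(X ≤ 16) - P(X ≤ 10)
                 = F(16) - F(10)
                 = 0.777403 - 0.035692
                 = 0.741712

So there's approximately a 74.2% chance that X falls in this range.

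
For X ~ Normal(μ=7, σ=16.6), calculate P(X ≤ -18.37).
0.063217

We have X ~ Normal(μ=7, σ=16.6).

The CDF gives us P(X ≤ k).

Using the CDF:
P(X ≤ -18.37) = 0.063217

This means there's approximately a 6.3% chance that X is at most -18.37.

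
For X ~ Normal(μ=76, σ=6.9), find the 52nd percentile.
76.3461

We have X ~ Normal(μ=76, σ=6.9).

We want to find x such that P(X ≤ x) = 0.52.

This is the 52nd percentile, which means 52% of values fall below this point.

Using the inverse CDF (quantile function):
x = F⁻¹(0.52) = 76.3461

Verification: P(X ≤ 76.3461) = 0.52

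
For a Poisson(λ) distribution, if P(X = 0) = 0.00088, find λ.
λ = 7.0356

For a Poisson(λ) distribution, the PMF at 0 is:
P(X = 0) = λ^0 e^(-λ) / 0! = e^(-λ)

Given P(X = 0) = 0.00088:
e^(-λ) = 0.00088
-λ = ln(0.00088)
λ = -ln(0.00088) = 7.0356

Verification: e^(-7.0356) = 0.00088 ✓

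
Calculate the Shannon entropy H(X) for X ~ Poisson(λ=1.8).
1.6446 nats

We have X ~ Poisson(λ=1.8).

The Shannon entropy measures the uncertainty or information content of the distribution.

For a Poisson distribution with λ=1.8:
H(X) = 1.6446 nats

(In bits, this would be 2.3727 bits.)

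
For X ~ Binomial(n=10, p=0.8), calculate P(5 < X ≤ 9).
0.859832

We have X ~ Binomial(n=10, p=0.8).

To find P(5 < X ≤ 9), we use:
P(5 < X ≤ 9) = P(X ≤ 9) - P(X ≤ 5)
                 = F(9) - F(5)
                 = 0.892626 - 0.032793
                 = 0.859832

So there's approximately a 86.0% chance that X falls in this range.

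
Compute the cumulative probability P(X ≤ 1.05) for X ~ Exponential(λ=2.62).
0.936136

We have X ~ Exponential(λ=2.62).

The CDF gives us P(X ≤ k).

Using the CDF:
P(X ≤ 1.05) = 0.936136

This means there's approximately a 93.6% chance that X is at most 1.05.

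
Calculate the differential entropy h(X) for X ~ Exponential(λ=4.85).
-0.5790 nats

We have X ~ Exponential(λ=4.85).

The differential entropy measures the uncertainty or information content of the distribution.

For an Exponential distribution with λ=4.85:
h(X) = -0.5790 nats

(In bits, this would be -0.8353 bits.)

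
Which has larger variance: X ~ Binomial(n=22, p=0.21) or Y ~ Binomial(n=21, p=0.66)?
Y has larger variance (4.7124 > 3.6498)

Compute the variance for each distribution:

X ~ Binomial(n=22, p=0.21):
Var(X) = 3.6498

Y ~ Binomial(n=21, p=0.66):
Var(Y) = 4.7124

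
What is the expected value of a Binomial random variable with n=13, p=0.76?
9.8800

We have X ~ Binomial(n=13, p=0.76).

For a Binomial distribution with n=13, p=0.76:
E[X] = 9.8800

This is the expected (average) value of X.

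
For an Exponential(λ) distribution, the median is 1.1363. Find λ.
λ = 0.6100

For X ~ Exponential(λ), the CDF is F(x) = 1 - e^(-λx).
The median m satisfies F(m) = 0.5:
1 - e^(-λm) = 0.5
e^(-λm) = 0.5
λm = ln(2)
m = ln(2) / λ

Given m = 1.1363:
λ = ln(2) / 1.1363 = 0.693147 / 1.1363 = 0.6100

Verification: ln(2) / 0.6100 = 1.1363 ✓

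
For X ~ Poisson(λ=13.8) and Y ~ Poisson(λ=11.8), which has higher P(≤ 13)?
Y has higher probability (P(Y ≤ 13) = 0.7025 > P(X ≤ 13) = 0.4858)

Compute P(≤ 13) for each distribution:

X ~ Poisson(λ=13.8):
P(X ≤ 13) = 0.4858

Y ~ Poisson(λ=11.8):
P(Y ≤ 13) = 0.7025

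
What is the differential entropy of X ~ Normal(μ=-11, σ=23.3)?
4.5674 nats

We have X ~ Normal(μ=-11, σ=23.3).

The differential entropy measures the uncertainty or information content of the distribution.

For a Normal distribution with μ=-11, σ=23.3:
h(X) = 4.5674 nats

(In bits, this would be 6.5894 bits.)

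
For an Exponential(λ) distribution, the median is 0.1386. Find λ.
λ = 5.0011

For X ~ Exponential(λ), the CDF is F(x) = 1 - e^(-λx).
The median m satisfies F(m) = 0.5:
1 - e^(-λm) = 0.5
e^(-λm) = 0.5
λm = ln(2)
m = ln(2) / λ

Given m = 0.1386:
λ = ln(2) / 0.1386 = 0.693147 / 0.1386 = 5.0011

Verification: ln(2) / 5.0011 = 0.1386 ✓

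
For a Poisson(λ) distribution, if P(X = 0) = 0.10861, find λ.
λ = 2.2200

For a Poisson(λ) distribution, the PMF at 0 is:
P(X = 0) = λ^0 e^(-λ) / 0! = e^(-λ)

Given P(X = 0) = 0.10861:
e^(-λ) = 0.10861
-λ = ln(0.10861)
λ = -ln(0.10861) = 2.2200

Verification: e^(-2.2200) = 0.10861 ✓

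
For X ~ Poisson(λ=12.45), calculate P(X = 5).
0.009766

We have X ~ Poisson(λ=12.45).

For a Poisson distribution, the PMF gives us the probability of each outcome.

Using the PMF formula:
P(X = 5) = 0.009766

Rounded to 4 decimal places: 0.0098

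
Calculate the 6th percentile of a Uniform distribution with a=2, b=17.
2.9000

We have X ~ Uniform(a=2, b=17).

We want to find x such that P(X ≤ x) = 0.06.

This is the 6th percentile, which means 6% of values fall below this point.

Using the inverse CDF (quantile function):
x = F⁻¹(0.06) = 2.9000

Verification: P(X ≤ 2.9000) = 0.06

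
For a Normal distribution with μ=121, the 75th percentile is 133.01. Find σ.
σ = 17.8061

For X ~ Normal(μ, σ), the p-th percentile satisfies x = μ + z_p × σ,
where z_p = Φ⁻¹(p) is the standard normal quantile.

Step 1: z_{0.75} = Φ⁻¹(0.75) = 0.6745

Step 2: Solve for σ:
133.01 = 121 + 0.6745 × σ
σ = (133.01 - 121) / 0.6745
σ = 12.01 / 0.6745
σ = 17.8061

Verification: μ + z × σ = 121 + 0.6745 × 17.8061 = 133.01 ✓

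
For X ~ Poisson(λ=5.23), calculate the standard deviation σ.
2.2869

We have X ~ Poisson(λ=5.23).

For a Poisson distribution with λ=5.23:
σ = √Var(X) = 2.2869

The standard deviation is the square root of the variance.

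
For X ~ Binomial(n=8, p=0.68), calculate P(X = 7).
0.172109

We have X ~ Binomial(n=8, p=0.68).

For a Binomial distribution, the PMF gives us the probability of each outcome.

Using the PMF formula:
P(X = 7) = 0.172109

Rounded to 4 decimal places: 0.1721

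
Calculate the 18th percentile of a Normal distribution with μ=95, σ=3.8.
91.5216

We have X ~ Normal(μ=95, σ=3.8).

We want to find x such that P(X ≤ x) = 0.18.

This is the 18th percentile, which means 18% of values fall below this point.

Using the inverse CDF (quantile function):
x = F⁻¹(0.18) = 91.5216

Verification: P(X ≤ 91.5216) = 0.18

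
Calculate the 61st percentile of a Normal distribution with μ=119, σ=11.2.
122.1284

We have X ~ Normal(μ=119, σ=11.2).

We want to find x such that P(X ≤ x) = 0.61.

This is the 61st percentile, which means 61% of values fall below this point.

Using the inverse CDF (quantile function):
x = F⁻¹(0.61) = 122.1284

Verification: P(X ≤ 122.1284) = 0.61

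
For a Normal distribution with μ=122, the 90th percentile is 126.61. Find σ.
σ = 3.5972

For X ~ Normal(μ, σ), the p-th percentile satisfies x = μ + z_p × σ,
where z_p = Φ⁻¹(p) is the standard normal quantile.

Step 1: z_{0.9} = Φ⁻¹(0.9) = 1.2816

Step 2: Solve for σ:
126.61 = 122 + 1.2816 × σ
σ = (126.61 - 122) / 1.2816
σ = 4.61 / 1.2816
σ = 3.5972

Verification: μ + z × σ = 122 + 1.2816 × 3.5972 = 126.61 ✓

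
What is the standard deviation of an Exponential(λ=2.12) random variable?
0.4717

We have X ~ Exponential(λ=2.12).

For an Exponential distribution with λ=2.12:
σ = √Var(X) = 0.4717

The standard deviation is the square root of the variance.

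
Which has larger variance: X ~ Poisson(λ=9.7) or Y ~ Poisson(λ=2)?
X has larger variance (9.7000 > 2.0000)

Compute the variance for each distribution:

X ~ Poisson(λ=9.7):
Var(X) = 9.7000

Y ~ Poisson(λ=2):
Var(Y) = 2.0000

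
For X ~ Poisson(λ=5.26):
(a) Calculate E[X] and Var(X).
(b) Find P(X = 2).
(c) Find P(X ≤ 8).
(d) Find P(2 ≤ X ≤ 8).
(a) E[X] = 5.2600, Var(X) = 5.2600
(b) P(X = 2) = 0.071871
(c) P(X ≤ 8) = 0.913605
(d) P(2 ≤ X ≤ 8) = 0.881083

We have X ~ Poisson(λ=5.26).

(a) Moments:
E[X] = 5.2600
Var(X) = 5.2600
σ = √Var(X) = 2.2935

(b) Point probability using PMF:
P(X = 2) = 0.071871

(c) Cumulative probability using CDF:
P(X ≤ 8) = F(8) = 0.913605

(d) Range probability:
P(2 ≤ X ≤ 8) = P(X ≤ 8) - P(X ≤ 1)
                   = F(8) - F(1)
                   = 0.913605 - 0.032523
                   = 0.881083

This means approximately 88.1% of outcomes fall in the interval [2, 8].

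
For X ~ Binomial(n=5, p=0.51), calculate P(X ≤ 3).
0.799750

We have X ~ Binomial(n=5, p=0.51).

The CDF gives us P(X ≤ k).

Using the CDF:
P(X ≤ 3) = 0.799750

This means there's approximately a 80.0% chance that X is at most 3.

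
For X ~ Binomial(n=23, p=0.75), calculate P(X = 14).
0.055544

We have X ~ Binomial(n=23, p=0.75).

For a Binomial distribution, the PMF gives us the probability of each outcome.

Using the PMF formula:
P(X = 14) = 0.055544

Rounded to 4 decimal places: 0.0555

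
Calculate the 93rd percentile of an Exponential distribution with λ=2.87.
0.9266

We have X ~ Exponential(λ=2.87).

We want to find x such that P(X ≤ x) = 0.93.

This is the 93rd percentile, which means 93% of values fall below this point.

Using the inverse CDF (quantile function):
x = F⁻¹(0.93) = 0.9266

Verification: P(X ≤ 0.9266) = 0.93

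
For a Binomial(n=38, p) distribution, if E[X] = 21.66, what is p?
p = 0.57

For a Binomial(n, p) distribution:
E[X] = n × p

Given n = 38 and E[X] = 21.66:
21.66 = 38 × p
p = 21.66 / 38 = 0.57

Verification: Binomial(38, 0.57) has E[X] = 21.66 ✓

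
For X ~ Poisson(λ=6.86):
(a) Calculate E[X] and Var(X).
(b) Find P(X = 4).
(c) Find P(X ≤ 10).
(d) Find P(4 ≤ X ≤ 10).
(a) E[X] = 6.8600, Var(X) = 6.8600
(b) P(X = 4) = 0.096789
(c) P(X ≤ 10) = 0.911118
(d) P(4 ≤ X ≤ 10) = 0.821756

We have X ~ Poisson(λ=6.86).

(a) Moments:
E[X] = 6.8600
Var(X) = 6.8600
σ = √Var(X) = 2.6192

(b) Point probability using PMF:
P(X = 4) = 0.096789

(c) Cumulative probability using CDF:
P(X ≤ 10) = F(10) = 0.911118

(d) Range probability:
P(4 ≤ X ≤ 10) = P(X ≤ 10) - P(X ≤ 3)
                   = F(10) - F(3)
                   = 0.911118 - 0.089362
                   = 0.821756

This means approximately 82.2% of outcomes fall in the interval [4, 10].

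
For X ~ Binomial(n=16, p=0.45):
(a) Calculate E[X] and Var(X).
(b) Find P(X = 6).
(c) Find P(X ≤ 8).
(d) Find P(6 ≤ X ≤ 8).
(a) E[X] = 7.2000, Var(X) = 3.9600
(b) P(X = 6) = 0.168433
(c) P(X ≤ 8) = 0.744109
(d) P(6 ≤ X ≤ 8) = 0.546511

We have X ~ Binomial(n=16, p=0.45).

(a) Moments:
E[X] = 7.2000
Var(X) = 3.9600
σ = √Var(X) = 1.9900

(b) Point probability using PMF:
P(X = 6) = 0.168433

(c) Cumulative probability using CDF:
P(X ≤ 8) = F(8) = 0.744109

(d) Range probability:
P(6 ≤ X ≤ 8) = P(X ≤ 8) - P(X ≤ 5)
                   = F(8) - F(5)
                   = 0.744109 - 0.197598
                   = 0.546511

This means approximately 54.7% of outcomes fall in the interval [6, 8].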